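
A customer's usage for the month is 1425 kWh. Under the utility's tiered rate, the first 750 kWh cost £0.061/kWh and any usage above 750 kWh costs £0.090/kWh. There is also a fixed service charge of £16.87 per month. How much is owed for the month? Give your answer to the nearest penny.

£123.37

First 750 kWh × £0.061 = £45.75
Remaining 675 kWh × £0.090 = £60.75
Energy charge = £106.50; + service £16.87 = £123.37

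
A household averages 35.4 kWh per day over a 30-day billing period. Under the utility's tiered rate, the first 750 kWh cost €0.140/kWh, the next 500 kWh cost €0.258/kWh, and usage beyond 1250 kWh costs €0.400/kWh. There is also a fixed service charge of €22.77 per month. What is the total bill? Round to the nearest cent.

Usage = 35.4 kWh/day × 30 days = 1062 kWh
First 750 kWh × €0.140 = €105.00
Next 312 kWh × €0.258 = €80.50
Remaining tier: 0 kWh (not reached)
Energy charge = €185.50; + service €22.77 = €208.27

€208.27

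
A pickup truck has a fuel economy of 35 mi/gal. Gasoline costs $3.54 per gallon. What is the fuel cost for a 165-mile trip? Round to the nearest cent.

Fuel = 165 mi / 35 mpg = 4.714 gal
Cost = 4.714 gal × $3.54/gal = $16.69

$16.69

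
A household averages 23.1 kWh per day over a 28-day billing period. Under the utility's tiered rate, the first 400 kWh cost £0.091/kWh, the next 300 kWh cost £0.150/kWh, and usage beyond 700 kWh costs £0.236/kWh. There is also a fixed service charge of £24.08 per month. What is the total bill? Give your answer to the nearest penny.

£97.50

Usage = 23.1 kWh/day × 28 days = 646.8 kWh
First 400 kWh × £0.091 = £36.40
Next 246.8 kWh × £0.150 = £37.02
Remaining tier: 0 kWh (not reached)
Energy charge = £73.42; + service £24.08 = £97.50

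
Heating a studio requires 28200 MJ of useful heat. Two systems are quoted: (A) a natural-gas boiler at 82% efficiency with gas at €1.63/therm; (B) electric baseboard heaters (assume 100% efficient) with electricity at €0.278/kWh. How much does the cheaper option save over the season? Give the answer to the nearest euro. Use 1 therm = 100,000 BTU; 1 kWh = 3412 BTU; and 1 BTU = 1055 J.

Heat load = 28200 MJ = 28,200,000,000 J / 1055 = 26,729,858 BTU
Gas: input = 26,729,858 / 0.82 = 32,597,388 BTU = 326 therm → 326 × €1.63 = €531.34
Electric: 26,729,858 BTU / 3412 = 7,834 kWh → × €0.278 = €2,177.87
Difference = |€531.34 − €2,177.87| = €1,646.53 ≈ €1647

€1647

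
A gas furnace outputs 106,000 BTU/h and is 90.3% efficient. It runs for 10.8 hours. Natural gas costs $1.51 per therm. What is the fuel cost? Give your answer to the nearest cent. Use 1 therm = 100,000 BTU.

$19.14

Heat delivered = 106,000 BTU/h × 10.8 h = 1,144,800 BTU
Gas input = 1,144,800 / 0.903 = 1,267,774 BTU
= 1,267,774 / 100,000 = 12.68 therm
Cost = 12.68 × $1.51/therm = $19.14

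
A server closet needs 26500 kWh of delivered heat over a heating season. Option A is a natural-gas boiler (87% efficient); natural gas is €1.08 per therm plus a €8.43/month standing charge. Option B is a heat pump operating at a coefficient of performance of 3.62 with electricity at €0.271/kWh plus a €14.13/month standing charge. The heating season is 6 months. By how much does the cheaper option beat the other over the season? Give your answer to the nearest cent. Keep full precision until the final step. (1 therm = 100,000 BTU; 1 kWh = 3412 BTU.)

Heat load = 26500 kWh × 3412 = 90,418,000 BTU
Gas: input = 90,418,000 / 0.87 = 103,928,736 BTU = 1,039 therm → 1,039 × €1.08 = €1,122.43; + 6 × €8.43 standing = €1,173.01
Heat pump: 90,418,000 BTU / 3412 = 26,500 kWh heat; / 3.62 = 7,320 kWh in → × €0.271 = €1,983.84; + 6 × €14.13 standing = €2,068.62
Difference = |€1,173.01 − €2,068.62| = €895.61

€895.61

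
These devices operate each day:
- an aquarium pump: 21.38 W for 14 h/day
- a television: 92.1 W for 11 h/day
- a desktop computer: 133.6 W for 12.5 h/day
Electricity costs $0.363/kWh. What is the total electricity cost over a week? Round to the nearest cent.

$7.58

aquarium pump: 21.38 W × 14 h × 7 d = 2,095 Wh = 2.095 kWh
television: 92.1 W × 11 h × 7 d = 7,092 Wh = 7.092 kWh
desktop computer: 133.6 W × 12.5 h × 7 d = 11,690 Wh = 11.69 kWh
Total energy = 2.095 + 7.092 + 11.69 = 20.88 kWh
Cost = 20.88 kWh × $0.363 = $7.58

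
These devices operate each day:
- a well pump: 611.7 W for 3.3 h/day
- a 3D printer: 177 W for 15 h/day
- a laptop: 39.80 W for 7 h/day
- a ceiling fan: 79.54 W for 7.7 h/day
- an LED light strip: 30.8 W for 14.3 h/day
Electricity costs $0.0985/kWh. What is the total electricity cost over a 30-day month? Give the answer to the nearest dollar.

$18

well pump: 611.7 W × 3.3 h × 30 d = 60,558 Wh = 60.56 kWh
3D printer: 177 W × 15 h × 30 d = 79,650 Wh = 79.65 kWh
laptop: 39.80 W × 7 h × 30 d = 8,358 Wh = 8.358 kWh
ceiling fan: 79.54 W × 7.7 h × 30 d = 18,374 Wh = 18.37 kWh
LED light strip: 30.8 W × 14.3 h × 30 d = 13,213 Wh = 13.21 kWh
Total energy = 60.56 + 79.65 + 8.358 + 18.37 + 13.21 = 180.2 kWh
Cost = 180.2 kWh × $0.0985 = $17.75 ≈ $18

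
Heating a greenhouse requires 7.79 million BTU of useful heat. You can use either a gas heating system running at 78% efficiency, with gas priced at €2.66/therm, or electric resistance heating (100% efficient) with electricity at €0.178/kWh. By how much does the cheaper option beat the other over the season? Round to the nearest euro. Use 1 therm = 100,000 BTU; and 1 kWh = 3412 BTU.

Heat load = 7.79 × 10⁶ BTU = 7,790,000 BTU
Gas: input = 7,790,000 / 0.78 = 9,987,179 BTU = 99.87 therm → 99.87 × €2.66 = €265.66
Electric: 7,790,000 BTU / 3412 = 2,283 kWh → × €0.178 = €406.40
Difference = |€265.66 − €406.40| = €140.74 ≈ €141

€141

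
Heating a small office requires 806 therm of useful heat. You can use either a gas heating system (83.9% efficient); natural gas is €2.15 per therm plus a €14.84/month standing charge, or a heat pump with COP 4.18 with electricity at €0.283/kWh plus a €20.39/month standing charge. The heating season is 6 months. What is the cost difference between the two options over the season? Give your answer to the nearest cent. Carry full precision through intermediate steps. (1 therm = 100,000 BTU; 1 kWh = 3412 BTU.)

Heat load = 806 therm × 100,000 = 80,600,000 BTU
Gas: input = 80,600,000 / 0.839 = 96,066,746 BTU = 960.7 therm → 960.7 × €2.15 = €2,065.44; + 6 × €14.84 standing = €2,154.48
Heat pump: 80,600,000 BTU / 3412 = 23,620 kWh heat; / 4.18 = 5,651 kWh in → × €0.283 = €1,599.32; + 6 × €20.39 standing = €1,721.66
Difference = |€2,154.48 − €1,721.66| = €432.81

€432.81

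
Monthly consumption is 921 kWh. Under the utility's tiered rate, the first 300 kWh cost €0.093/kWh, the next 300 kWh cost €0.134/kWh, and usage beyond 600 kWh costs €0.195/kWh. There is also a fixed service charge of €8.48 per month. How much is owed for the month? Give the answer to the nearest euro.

€139

First 300 kWh × €0.093 = €27.90
Next 300 kWh × €0.134 = €40.20
Remaining 321 kWh × €0.195 = €62.59
Energy charge = €130.69; + service €8.48 = €139.17 ≈ €139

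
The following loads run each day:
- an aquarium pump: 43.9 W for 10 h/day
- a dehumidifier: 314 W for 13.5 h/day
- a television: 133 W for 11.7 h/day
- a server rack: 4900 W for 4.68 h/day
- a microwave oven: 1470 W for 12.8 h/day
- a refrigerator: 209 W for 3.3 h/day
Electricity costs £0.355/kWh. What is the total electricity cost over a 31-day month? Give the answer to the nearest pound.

aquarium pump: 43.9 W × 10 h × 31 d = 13,609 Wh = 13.61 kWh
dehumidifier: 314 W × 13.5 h × 31 d = 131,409 Wh = 131.4 kWh
television: 133 W × 11.7 h × 31 d = 48,239 Wh = 48.24 kWh
server rack: 4900 W × 4.68 h × 31 d = 710,892 Wh = 710.9 kWh
microwave oven: 1470 W × 12.8 h × 31 d = 583,296 Wh = 583.3 kWh
refrigerator: 209 W × 3.3 h × 31 d = 21,381 Wh = 21.38 kWh
Total energy = 13.61 + 131.4 + 48.24 + 710.9 + 583.3 + 21.38 = 1,509 kWh
Cost = 1,509 kWh × £0.355 = £535.63 ≈ £536

£536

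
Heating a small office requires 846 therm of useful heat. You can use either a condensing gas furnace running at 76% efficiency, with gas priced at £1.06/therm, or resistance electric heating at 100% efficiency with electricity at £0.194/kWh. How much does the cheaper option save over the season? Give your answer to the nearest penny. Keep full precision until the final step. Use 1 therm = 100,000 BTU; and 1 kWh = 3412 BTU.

£3630.25

Heat load = 846 therm × 100,000 = 84,600,000 BTU
Gas: input = 84,600,000 / 0.76 = 111,315,789 BTU = 1,113 therm → 1,113 × £1.06 = £1,179.95
Electric: 84,600,000 BTU / 3412 = 24,790 kWh → × £0.194 = £4,810.20
Difference = |£1,179.95 − £4,810.20| = £3,630.25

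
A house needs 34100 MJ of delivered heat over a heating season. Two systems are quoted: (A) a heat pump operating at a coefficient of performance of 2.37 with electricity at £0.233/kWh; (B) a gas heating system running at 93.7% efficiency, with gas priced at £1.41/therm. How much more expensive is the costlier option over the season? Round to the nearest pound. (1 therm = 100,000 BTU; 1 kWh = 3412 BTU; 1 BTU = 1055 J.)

£445

Heat load = 34100 MJ = 34,100,000,000 J / 1055 = 32,322,275 BTU
Gas: input = 32,322,275 / 0.937 = 34,495,491 BTU = 345 therm → 345 × £1.41 = £486.39
Heat pump: 32,322,275 BTU / 3412 = 9,473 kWh heat; / 2.37 = 3,997 kWh in → × £0.233 = £931.32
Difference = |£486.39 − £931.32| = £444.94 ≈ £445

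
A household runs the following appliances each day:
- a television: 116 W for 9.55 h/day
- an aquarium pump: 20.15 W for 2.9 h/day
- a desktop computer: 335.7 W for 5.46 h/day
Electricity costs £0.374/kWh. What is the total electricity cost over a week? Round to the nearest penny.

television: 116 W × 9.55 h × 7 d = 7,755 Wh = 7.755 kWh
aquarium pump: 20.15 W × 2.9 h × 7 d = 409 Wh = 0.409 kWh
desktop computer: 335.7 W × 5.46 h × 7 d = 12,830 Wh = 12.83 kWh
Total energy = 7.755 + 0.409 + 12.83 = 20.99 kWh
Cost = 20.99 kWh × £0.374 = £7.85

£7.85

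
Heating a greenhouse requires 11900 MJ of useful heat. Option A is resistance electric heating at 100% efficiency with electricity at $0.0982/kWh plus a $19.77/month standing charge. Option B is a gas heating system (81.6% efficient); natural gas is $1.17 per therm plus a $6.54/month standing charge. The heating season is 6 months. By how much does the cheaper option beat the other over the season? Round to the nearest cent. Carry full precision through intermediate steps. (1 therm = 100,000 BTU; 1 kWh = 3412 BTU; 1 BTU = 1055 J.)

Heat load = 11900 MJ = 11,900,000,000 J / 1055 = 11,279,621 BTU
Gas: input = 11,279,621 / 0.816 = 13,823,065 BTU = 138.2 therm → 138.2 × $1.17 = $161.73; + 6 × $6.54 standing = $200.97
Electric: 11,279,621 BTU / 3412 = 3,306 kWh → × $0.0982 = $324.64; + 6 × $19.77 standing = $443.26
Difference = |$200.97 − $443.26| = $242.29

$242.29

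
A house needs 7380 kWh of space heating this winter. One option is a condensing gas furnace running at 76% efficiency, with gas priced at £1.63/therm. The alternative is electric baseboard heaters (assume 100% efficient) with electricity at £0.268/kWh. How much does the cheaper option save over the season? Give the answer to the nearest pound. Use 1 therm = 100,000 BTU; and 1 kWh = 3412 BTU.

Heat load = 7380 kWh × 3412 = 25,180,560 BTU
Gas: input = 25,180,560 / 0.76 = 33,132,316 BTU = 331.3 therm → 331.3 × £1.63 = £540.06
Electric: 25,180,560 BTU / 3412 = 7,380 kWh → × £0.268 = £1,977.84
Difference = |£540.06 − £1,977.84| = £1,437.78 ≈ £1438

£1438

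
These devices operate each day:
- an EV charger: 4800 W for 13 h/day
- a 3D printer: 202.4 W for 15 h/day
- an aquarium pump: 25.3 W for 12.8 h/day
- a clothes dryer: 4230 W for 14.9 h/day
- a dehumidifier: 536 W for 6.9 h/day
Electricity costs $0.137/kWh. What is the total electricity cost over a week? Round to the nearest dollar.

EV charger: 4800 W × 13 h × 7 d = 436,800 Wh = 436.8 kWh
3D printer: 202.4 W × 15 h × 7 d = 21,252 Wh = 21.25 kWh
aquarium pump: 25.3 W × 12.8 h × 7 d = 2,267 Wh = 2.267 kWh
clothes dryer: 4230 W × 14.9 h × 7 d = 441,189 Wh = 441.2 kWh
dehumidifier: 536 W × 6.9 h × 7 d = 25,889 Wh = 25.89 kWh
Total energy = 436.8 + 21.25 + 2.267 + 441.2 + 25.89 = 927.4 kWh
Cost = 927.4 kWh × $0.137 = $127.05 ≈ $127

$127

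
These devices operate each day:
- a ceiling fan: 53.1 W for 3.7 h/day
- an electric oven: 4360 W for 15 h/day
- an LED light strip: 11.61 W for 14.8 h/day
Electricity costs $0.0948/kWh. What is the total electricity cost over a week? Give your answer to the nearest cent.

$43.64

ceiling fan: 53.1 W × 3.7 h × 7 d = 1,375 Wh = 1.375 kWh
electric oven: 4360 W × 15 h × 7 d = 457,800 Wh = 457.8 kWh
LED light strip: 11.61 W × 14.8 h × 7 d = 1,203 Wh = 1.203 kWh
Total energy = 1.375 + 457.8 + 1.203 = 460.4 kWh
Cost = 460.4 kWh × $0.0948 = $43.64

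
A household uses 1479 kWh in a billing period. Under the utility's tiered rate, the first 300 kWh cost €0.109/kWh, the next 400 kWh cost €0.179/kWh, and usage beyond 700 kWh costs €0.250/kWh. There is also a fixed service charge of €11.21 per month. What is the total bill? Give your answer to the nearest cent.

First 300 kWh × €0.109 = €32.70
Next 400 kWh × €0.179 = €71.60
Remaining 779 kWh × €0.250 = €194.75
Energy charge = €299.05; + service €11.21 = €310.26

€310.26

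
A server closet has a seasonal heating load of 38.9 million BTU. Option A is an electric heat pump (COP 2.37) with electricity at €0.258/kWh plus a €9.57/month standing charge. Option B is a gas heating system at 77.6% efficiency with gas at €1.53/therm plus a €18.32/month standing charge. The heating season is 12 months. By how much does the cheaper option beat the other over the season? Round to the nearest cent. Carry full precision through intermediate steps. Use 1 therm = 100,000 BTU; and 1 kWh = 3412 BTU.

Heat load = 38.9 × 10⁶ BTU = 38,900,000 BTU
Gas: input = 38,900,000 / 0.776 = 50,128,866 BTU = 501.3 therm → 501.3 × €1.53 = €766.97; + 12 × €18.32 standing = €986.81
Heat pump: 38,900,000 BTU / 3412 = 11,400 kWh heat; / 2.37 = 4,811 kWh in → × €0.258 = €1,241.11; + 12 × €9.57 standing = €1,355.95
Difference = |€986.81 − €1,355.95| = €369.14

€369.14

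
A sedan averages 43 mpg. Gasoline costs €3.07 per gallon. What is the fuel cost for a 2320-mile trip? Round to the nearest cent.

€165.64

Fuel = 2320 mi / 43 mpg = 53.95 gal
Cost = 53.95 gal × €3.07/gal = €165.64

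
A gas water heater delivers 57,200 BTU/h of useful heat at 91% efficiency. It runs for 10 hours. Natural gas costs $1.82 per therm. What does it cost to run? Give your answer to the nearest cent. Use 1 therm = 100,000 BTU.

$11.44

Heat delivered = 57,200 BTU/h × 10 h = 572,000 BTU
Gas input = 572,000 / 0.910 = 628,571 BTU
= 628,571 / 100,000 = 6.286 therm
Cost = 6.286 × $1.82/therm = $11.44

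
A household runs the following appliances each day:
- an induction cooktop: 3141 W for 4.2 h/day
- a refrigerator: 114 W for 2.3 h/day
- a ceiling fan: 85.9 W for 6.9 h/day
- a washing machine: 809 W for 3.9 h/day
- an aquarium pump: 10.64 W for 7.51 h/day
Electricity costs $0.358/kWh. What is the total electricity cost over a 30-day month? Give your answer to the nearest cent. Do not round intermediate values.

induction cooktop: 3141 W × 4.2 h × 30 d = 395,766 Wh = 395.8 kWh
refrigerator: 114 W × 2.3 h × 30 d = 7,866 Wh = 7.866 kWh
ceiling fan: 85.9 W × 6.9 h × 30 d = 17,781 Wh = 17.78 kWh
washing machine: 809 W × 3.9 h × 30 d = 94,653 Wh = 94.65 kWh
aquarium pump: 10.64 W × 7.51 h × 30 d = 2,397 Wh = 2.397 kWh
Total energy = 395.8 + 7.866 + 17.78 + 94.65 + 2.397 = 518.5 kWh
Cost = 518.5 kWh × $0.358 = $185.61

$185.61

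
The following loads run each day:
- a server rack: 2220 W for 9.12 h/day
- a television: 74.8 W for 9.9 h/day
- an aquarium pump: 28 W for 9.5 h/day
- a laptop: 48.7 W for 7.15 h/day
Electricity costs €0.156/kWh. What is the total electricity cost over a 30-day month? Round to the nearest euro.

server rack: 2220 W × 9.12 h × 30 d = 607,392 Wh = 607.4 kWh
television: 74.8 W × 9.9 h × 30 d = 22,216 Wh = 22.22 kWh
aquarium pump: 28 W × 9.5 h × 30 d = 7,980 Wh = 7.98 kWh
laptop: 48.7 W × 7.15 h × 30 d = 10,446 Wh = 10.45 kWh
Total energy = 607.4 + 22.22 + 7.98 + 10.45 = 648 kWh
Cost = 648 kWh × €0.156 = €101.09 ≈ €101

€101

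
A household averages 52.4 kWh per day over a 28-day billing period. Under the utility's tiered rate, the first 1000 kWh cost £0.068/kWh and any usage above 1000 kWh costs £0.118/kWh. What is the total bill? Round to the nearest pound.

£123

Usage = 52.4 kWh/day × 28 days = 1467.2 kWh
First 1000 kWh × £0.068 = £68.00
Remaining 467.2 kWh × £0.118 = £55.13
Total = £123.13 ≈ £123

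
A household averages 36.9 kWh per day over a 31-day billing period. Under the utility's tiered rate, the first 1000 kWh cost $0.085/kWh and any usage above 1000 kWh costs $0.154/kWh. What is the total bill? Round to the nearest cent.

Usage = 36.9 kWh/day × 31 days = 1143.9 kWh
First 1000 kWh × $0.085 = $85.00
Remaining 143.9 kWh × $0.154 = $22.16
Total = $107.16

$107.16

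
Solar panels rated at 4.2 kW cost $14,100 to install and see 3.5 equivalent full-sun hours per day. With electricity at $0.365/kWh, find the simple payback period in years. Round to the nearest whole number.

7 years

Daily generation = 4.2 kW × 3.5 h = 14.7 kWh
Annual generation = 14.7 × 365 = 5365.5 kWh
Annual savings = 5365.5 × $0.365 = $1,958.41
Payback = $14,100 / $1,958.41 = 7.2 years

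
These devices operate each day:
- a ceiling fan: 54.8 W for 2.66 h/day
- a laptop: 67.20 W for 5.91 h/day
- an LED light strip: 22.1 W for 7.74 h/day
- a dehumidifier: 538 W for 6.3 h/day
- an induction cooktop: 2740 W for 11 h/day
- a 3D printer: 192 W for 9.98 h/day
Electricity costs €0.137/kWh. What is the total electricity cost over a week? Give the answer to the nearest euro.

ceiling fan: 54.8 W × 2.66 h × 7 d = 1,020 Wh = 1.02 kWh
laptop: 67.20 W × 5.91 h × 7 d = 2,780 Wh = 2.78 kWh
LED light strip: 22.1 W × 7.74 h × 7 d = 1,197 Wh = 1.197 kWh
dehumidifier: 538 W × 6.3 h × 7 d = 23,726 Wh = 23.73 kWh
induction cooktop: 2740 W × 11 h × 7 d = 210,980 Wh = 211 kWh
3D printer: 192 W × 9.98 h × 7 d = 13,413 Wh = 13.41 kWh
Total energy = 1.02 + 2.78 + 1.197 + 23.73 + 211 + 13.41 = 253.1 kWh
Cost = 253.1 kWh × €0.137 = €34.68 ≈ €35

€35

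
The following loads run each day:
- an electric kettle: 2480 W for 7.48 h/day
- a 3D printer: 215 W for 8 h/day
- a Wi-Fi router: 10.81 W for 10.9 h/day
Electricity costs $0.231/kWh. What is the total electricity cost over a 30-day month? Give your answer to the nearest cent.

$141.29

electric kettle: 2480 W × 7.48 h × 30 d = 556,512 Wh = 556.5 kWh
3D printer: 215 W × 8 h × 30 d = 51,600 Wh = 51.6 kWh
Wi-Fi router: 10.81 W × 10.9 h × 30 d = 3,535 Wh = 3.535 kWh
Total energy = 556.5 + 51.6 + 3.535 = 611.6 kWh
Cost = 611.6 kWh × $0.231 = $141.29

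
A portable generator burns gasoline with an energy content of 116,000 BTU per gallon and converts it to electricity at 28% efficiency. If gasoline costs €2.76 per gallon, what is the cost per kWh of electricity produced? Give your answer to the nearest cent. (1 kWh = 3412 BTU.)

Electrical output per gallon = 116,000 BTU × 0.28 / 3412 BTU/kWh = 9.519 kWh
Cost per kWh = €2.76 / 9.519 kWh = €0.290

€0.29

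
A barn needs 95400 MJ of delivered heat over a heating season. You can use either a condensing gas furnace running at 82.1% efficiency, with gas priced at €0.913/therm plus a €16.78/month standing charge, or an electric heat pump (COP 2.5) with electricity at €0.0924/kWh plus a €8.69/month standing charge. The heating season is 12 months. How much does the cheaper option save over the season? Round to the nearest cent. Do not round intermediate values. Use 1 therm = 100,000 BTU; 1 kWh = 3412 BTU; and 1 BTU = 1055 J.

€123.14

Heat load = 95400 MJ = 95,400,000,000 J / 1055 = 90,426,540 BTU
Gas: input = 90,426,540 / 0.821 = 110,141,949 BTU = 1,101 therm → 1,101 × €0.913 = €1,005.60; + 12 × €16.78 standing = €1,206.96
Heat pump: 90,426,540 BTU / 3412 = 26,500 kWh heat; / 2.5 = 10,600 kWh in → × €0.0924 = €979.53; + 12 × €8.69 standing = €1,083.81
Difference = |€1,206.96 − €1,083.81| = €123.14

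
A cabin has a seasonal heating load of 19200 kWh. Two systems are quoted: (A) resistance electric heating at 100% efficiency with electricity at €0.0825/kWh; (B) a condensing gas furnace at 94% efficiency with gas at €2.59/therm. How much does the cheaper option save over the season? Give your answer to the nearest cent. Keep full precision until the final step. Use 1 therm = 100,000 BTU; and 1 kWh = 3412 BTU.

Heat load = 19200 kWh × 3412 = 65,510,400 BTU
Gas: input = 65,510,400 / 0.94 = 69,691,915 BTU = 696.9 therm → 696.9 × €2.59 = €1,805.02
Electric: 65,510,400 BTU / 3412 = 19,200 kWh → × €0.0825 = €1,584.00
Difference = |€1,805.02 − €1,584.00| = €221.02

€221.02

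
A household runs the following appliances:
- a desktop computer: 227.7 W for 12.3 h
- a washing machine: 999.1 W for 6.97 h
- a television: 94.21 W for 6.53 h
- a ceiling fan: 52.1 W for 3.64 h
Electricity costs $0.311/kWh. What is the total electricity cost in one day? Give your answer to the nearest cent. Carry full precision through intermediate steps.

desktop computer: 227.7 W × 12.3 h = 2,801 Wh = 2.801 kWh
washing machine: 999.1 W × 6.97 h = 6,964 Wh = 6.964 kWh
television: 94.21 W × 6.53 h = 615 Wh = 0.6152 kWh
ceiling fan: 52.1 W × 3.64 h = 190 Wh = 0.1896 kWh
Total energy = 2.801 + 6.964 + 0.6152 + 0.1896 = 10.57 kWh
Cost = 10.57 kWh × $0.311 = $3.29

$3.29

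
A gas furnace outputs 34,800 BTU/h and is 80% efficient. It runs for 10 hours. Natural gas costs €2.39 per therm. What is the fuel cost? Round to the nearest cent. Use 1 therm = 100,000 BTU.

Heat delivered = 34,800 BTU/h × 10 h = 348,000 BTU
Gas input = 348,000 / 0.80 = 435,000 BTU
= 435,000 / 100,000 = 4.35 therm
Cost = 4.35 × €2.39/therm = €10.40

€10.40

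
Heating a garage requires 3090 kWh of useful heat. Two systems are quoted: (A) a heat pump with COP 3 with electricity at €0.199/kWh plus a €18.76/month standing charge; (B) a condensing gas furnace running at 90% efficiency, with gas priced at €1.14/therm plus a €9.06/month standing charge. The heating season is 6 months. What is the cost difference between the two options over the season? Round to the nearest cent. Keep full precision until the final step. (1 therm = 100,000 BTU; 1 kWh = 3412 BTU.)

Heat load = 3090 kWh × 3412 = 10,543,080 BTU
Gas: input = 10,543,080 / 0.90 = 11,714,533 BTU = 117.1 therm → 117.1 × €1.14 = €133.55; + 6 × €9.06 standing = €187.91
Heat pump: 10,543,080 BTU / 3412 = 3,090 kWh heat; / 3 = 1,030 kWh in → × €0.199 = €204.97; + 6 × €18.76 standing = €317.53
Difference = |€187.91 − €317.53| = €129.62

€129.62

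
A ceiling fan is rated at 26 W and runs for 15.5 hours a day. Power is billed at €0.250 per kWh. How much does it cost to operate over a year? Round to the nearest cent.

Energy = 26 W × 15.5 h/day × 365 days = 147,095 Wh = 147.1 kWh
Cost = 147.1 kWh × €0.250/kWh = €36.77

€36.77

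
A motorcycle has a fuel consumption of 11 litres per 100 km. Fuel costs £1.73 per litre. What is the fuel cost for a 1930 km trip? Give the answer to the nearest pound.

£367

Fuel = 11 L/100 km × 1930 km / 100 = 212.3 L
Cost = 212.3 L × £1.73/L = £367.28 ≈ £367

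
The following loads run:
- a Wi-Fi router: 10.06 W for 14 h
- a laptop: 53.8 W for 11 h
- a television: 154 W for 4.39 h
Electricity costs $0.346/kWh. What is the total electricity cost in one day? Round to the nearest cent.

$0.49

Wi-Fi router: 10.06 W × 14 h = 141 Wh = 0.1408 kWh
laptop: 53.8 W × 11 h = 592 Wh = 0.5918 kWh
television: 154 W × 4.39 h = 676 Wh = 0.6761 kWh
Total energy = 0.1408 + 0.5918 + 0.6761 = 1.409 kWh
Cost = 1.409 kWh × $0.346 = $0.49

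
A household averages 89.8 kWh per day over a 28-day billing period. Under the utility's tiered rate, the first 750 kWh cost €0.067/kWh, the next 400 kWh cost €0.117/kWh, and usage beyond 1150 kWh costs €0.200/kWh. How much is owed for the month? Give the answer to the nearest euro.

Usage = 89.8 kWh/day × 28 days = 2514.4 kWh
First 750 kWh × €0.067 = €50.25
Next 400 kWh × €0.117 = €46.80
Remaining 1364.4 kWh × €0.200 = €272.88
Total = €369.93 ≈ €370

€370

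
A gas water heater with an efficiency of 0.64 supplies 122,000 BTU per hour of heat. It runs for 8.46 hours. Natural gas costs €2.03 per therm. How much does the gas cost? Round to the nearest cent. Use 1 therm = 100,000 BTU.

Heat delivered = 122,000 BTU/h × 8.46 h = 1,032,120 BTU
Gas input = 1,032,120 / 0.64 = 1,612,688 BTU
= 1,612,688 / 100,000 = 16.13 therm
Cost = 16.13 × €2.03/therm = €32.74

€32.74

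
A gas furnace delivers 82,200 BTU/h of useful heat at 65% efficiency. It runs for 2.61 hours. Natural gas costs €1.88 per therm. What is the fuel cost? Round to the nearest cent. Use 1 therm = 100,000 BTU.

€6.21

Heat delivered = 82,200 BTU/h × 2.61 h = 214,542 BTU
Gas input = 214,542 / 0.650 = 330,065 BTU
= 330,065 / 100,000 = 3.301 therm
Cost = 3.301 × €1.88/therm = €6.21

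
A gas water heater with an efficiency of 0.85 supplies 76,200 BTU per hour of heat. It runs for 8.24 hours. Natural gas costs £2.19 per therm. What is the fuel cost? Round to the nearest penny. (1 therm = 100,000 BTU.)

£16.18

Heat delivered = 76,200 BTU/h × 8.24 h = 627,888 BTU
Gas input = 627,888 / 0.85 = 738,692 BTU
= 738,692 / 100,000 = 7.387 therm
Cost = 7.387 × £2.19/therm = £16.18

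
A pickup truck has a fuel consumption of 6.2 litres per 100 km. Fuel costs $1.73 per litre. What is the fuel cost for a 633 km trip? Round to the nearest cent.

$67.90

Fuel = 6.2 L/100 km × 633 km / 100 = 39.25 L
Cost = 39.25 L × $1.73/L = $67.90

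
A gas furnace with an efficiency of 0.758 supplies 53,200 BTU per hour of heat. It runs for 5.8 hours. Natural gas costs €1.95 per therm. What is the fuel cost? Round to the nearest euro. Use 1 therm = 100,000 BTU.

Heat delivered = 53,200 BTU/h × 5.8 h = 308,560 BTU
Gas input = 308,560 / 0.758 = 407,071 BTU
= 407,071 / 100,000 = 4.071 therm
Cost = 4.071 × €1.95/therm = €7.94 ≈ €8

€8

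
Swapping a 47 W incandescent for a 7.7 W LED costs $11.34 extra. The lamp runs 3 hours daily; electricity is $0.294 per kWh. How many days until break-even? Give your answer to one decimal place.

327.2 days

Power saved = 47 − 7.7 = 39.3 W
Daily energy saved = 39.3 W × 3 h = 117.9 Wh = 0.1179 kWh
Daily savings = 0.1179 × $0.294 = $0.0347
Payback = $11.34 / $0.0347 per day = 327.2 days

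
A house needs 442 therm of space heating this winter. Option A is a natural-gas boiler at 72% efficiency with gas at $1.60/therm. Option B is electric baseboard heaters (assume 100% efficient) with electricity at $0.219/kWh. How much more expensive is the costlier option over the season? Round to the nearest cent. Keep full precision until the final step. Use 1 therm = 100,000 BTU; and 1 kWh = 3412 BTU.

$1854.76

Heat load = 442 therm × 100,000 = 44,200,000 BTU
Gas: input = 44,200,000 / 0.72 = 61,388,889 BTU = 613.9 therm → 613.9 × $1.60 = $982.22
Electric: 44,200,000 BTU / 3412 = 12,950 kWh → × $0.219 = $2,836.99
Difference = |$982.22 − $2,836.99| = $1,854.76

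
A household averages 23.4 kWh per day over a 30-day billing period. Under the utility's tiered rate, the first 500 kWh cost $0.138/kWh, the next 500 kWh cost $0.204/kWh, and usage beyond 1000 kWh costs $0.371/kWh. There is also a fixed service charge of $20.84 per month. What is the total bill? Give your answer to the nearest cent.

$131.05

Usage = 23.4 kWh/day × 30 days = 702 kWh
First 500 kWh × $0.138 = $69.00
Next 202 kWh × $0.204 = $41.21
Remaining tier: 0 kWh (not reached)
Energy charge = $110.21; + service $20.84 = $131.05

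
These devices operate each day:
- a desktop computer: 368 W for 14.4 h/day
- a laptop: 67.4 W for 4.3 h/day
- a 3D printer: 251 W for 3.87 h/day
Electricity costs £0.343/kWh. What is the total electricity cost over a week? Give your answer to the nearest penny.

desktop computer: 368 W × 14.4 h × 7 d = 37,094 Wh = 37.09 kWh
laptop: 67.4 W × 4.3 h × 7 d = 2,029 Wh = 2.029 kWh
3D printer: 251 W × 3.87 h × 7 d = 6,800 Wh = 6.8 kWh
Total energy = 37.09 + 2.029 + 6.8 = 45.92 kWh
Cost = 45.92 kWh × £0.343 = £15.75

£15.75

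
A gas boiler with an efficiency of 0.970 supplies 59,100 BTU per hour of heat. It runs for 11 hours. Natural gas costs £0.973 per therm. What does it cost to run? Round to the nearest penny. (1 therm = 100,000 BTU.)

Heat delivered = 59,100 BTU/h × 11 h = 650,100 BTU
Gas input = 650,100 / 0.970 = 670,206 BTU
= 670,206 / 100,000 = 6.702 therm
Cost = 6.702 × £0.973/therm = £6.52

£6.52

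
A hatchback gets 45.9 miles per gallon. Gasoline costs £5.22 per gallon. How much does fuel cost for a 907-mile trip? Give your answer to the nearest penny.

£103.15

Fuel = 907 mi / 45.9 mpg = 19.76 gal
Cost = 19.76 gal × £5.22/gal = £103.15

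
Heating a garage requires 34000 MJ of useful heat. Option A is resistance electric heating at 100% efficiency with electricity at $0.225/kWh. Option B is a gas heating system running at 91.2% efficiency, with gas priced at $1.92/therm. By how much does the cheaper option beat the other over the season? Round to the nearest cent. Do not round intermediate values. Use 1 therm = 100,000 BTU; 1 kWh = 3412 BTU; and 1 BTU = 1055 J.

$1446.73

Heat load = 34000 MJ = 34,000,000,000 J / 1055 = 32,227,488 BTU
Gas: input = 32,227,488 / 0.912 = 35,337,158 BTU = 353.4 therm → 353.4 × $1.92 = $678.47
Electric: 32,227,488 BTU / 3412 = 9,445 kWh → × $0.225 = $2,125.20
Difference = |$678.47 − $2,125.20| = $1,446.73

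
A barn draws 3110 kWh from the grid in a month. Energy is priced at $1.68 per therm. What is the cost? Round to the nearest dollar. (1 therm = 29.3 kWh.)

3110 kWh × (0.03413 therm/kWh) = 106.1 therm
Cost = 106.1 therm × $1.68/therm = $178.32 ≈ $178

$178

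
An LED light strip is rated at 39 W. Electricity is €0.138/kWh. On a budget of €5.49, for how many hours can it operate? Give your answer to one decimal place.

Energy budget = €5.49 / €0.138 per kWh = 39.78 kWh = 39,783 Wh
Runtime = 39,783 Wh / 39 W = 1,020 h

1020.1 h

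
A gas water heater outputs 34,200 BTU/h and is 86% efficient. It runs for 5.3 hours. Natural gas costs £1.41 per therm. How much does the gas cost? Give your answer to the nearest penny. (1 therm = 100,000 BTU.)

Heat delivered = 34,200 BTU/h × 5.3 h = 181,260 BTU
Gas input = 181,260 / 0.86 = 210,767 BTU
= 210,767 / 100,000 = 2.108 therm
Cost = 2.108 × £1.41/therm = £2.97

£2.97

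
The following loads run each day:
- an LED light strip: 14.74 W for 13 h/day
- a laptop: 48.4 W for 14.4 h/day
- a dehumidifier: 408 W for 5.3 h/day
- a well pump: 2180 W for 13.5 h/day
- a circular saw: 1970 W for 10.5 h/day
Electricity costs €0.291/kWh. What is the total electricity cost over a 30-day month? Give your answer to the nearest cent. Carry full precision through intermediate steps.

LED light strip: 14.74 W × 13 h × 30 d = 5,749 Wh = 5.749 kWh
laptop: 48.4 W × 14.4 h × 30 d = 20,909 Wh = 20.91 kWh
dehumidifier: 408 W × 5.3 h × 30 d = 64,872 Wh = 64.87 kWh
well pump: 2180 W × 13.5 h × 30 d = 882,900 Wh = 882.9 kWh
circular saw: 1970 W × 10.5 h × 30 d = 620,550 Wh = 620.5 kWh
Total energy = 5.749 + 20.91 + 64.87 + 882.9 + 620.5 = 1,595 kWh
Cost = 1,595 kWh × €0.291 = €464.14

€464.14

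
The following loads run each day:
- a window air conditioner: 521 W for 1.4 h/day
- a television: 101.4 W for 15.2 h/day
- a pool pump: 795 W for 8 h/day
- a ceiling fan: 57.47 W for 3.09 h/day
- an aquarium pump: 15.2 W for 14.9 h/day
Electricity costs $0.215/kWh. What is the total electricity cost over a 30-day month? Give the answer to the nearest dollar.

$58

window air conditioner: 521 W × 1.4 h × 30 d = 21,882 Wh = 21.88 kWh
television: 101.4 W × 15.2 h × 30 d = 46,238 Wh = 46.24 kWh
pool pump: 795 W × 8 h × 30 d = 190,800 Wh = 190.8 kWh
ceiling fan: 57.47 W × 3.09 h × 30 d = 5,327 Wh = 5.327 kWh
aquarium pump: 15.2 W × 14.9 h × 30 d = 6,794 Wh = 6.794 kWh
Total energy = 21.88 + 46.24 + 190.8 + 5.327 + 6.794 = 271 kWh
Cost = 271 kWh × $0.215 = $58.27 ≈ $58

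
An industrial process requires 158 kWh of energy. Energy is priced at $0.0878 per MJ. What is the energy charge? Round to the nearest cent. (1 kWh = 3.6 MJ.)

158 kWh × (3.6 MJ/kWh) = 568.8 MJ
Cost = 568.8 MJ × $0.0878/MJ = $49.94

$49.94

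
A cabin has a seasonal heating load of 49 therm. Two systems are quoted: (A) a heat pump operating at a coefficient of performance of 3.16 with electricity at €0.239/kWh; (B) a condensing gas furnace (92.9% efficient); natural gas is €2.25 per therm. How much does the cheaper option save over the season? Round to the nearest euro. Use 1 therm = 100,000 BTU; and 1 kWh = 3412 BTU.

Heat load = 49 therm × 100,000 = 4,900,000 BTU
Gas: input = 4,900,000 / 0.929 = 5,274,489 BTU = 52.74 therm → 52.74 × €2.25 = €118.68
Heat pump: 4,900,000 BTU / 3412 = 1,436 kWh heat; / 3.16 = 454.5 kWh in → × €0.239 = €108.62
Difference = |€118.68 − €108.62| = €10.06 ≈ €10

€10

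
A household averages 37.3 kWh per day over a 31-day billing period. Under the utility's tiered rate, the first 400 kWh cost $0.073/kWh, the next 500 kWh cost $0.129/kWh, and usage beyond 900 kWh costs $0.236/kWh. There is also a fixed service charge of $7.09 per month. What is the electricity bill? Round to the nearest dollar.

$161

Usage = 37.3 kWh/day × 31 days = 1156.3 kWh
First 400 kWh × $0.073 = $29.20
Next 500 kWh × $0.129 = $64.50
Remaining 256.3 kWh × $0.236 = $60.49
Energy charge = $154.19; + service $7.09 = $161.28 ≈ $161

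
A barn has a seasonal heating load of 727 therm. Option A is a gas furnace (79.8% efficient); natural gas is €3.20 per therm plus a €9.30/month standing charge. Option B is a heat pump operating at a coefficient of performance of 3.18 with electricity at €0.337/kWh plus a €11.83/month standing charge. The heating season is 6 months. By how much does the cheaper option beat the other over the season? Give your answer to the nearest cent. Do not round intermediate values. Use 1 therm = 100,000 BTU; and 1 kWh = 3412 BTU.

€642.09

Heat load = 727 therm × 100,000 = 72,700,000 BTU
Gas: input = 72,700,000 / 0.798 = 91,102,757 BTU = 911 therm → 911 × €3.20 = €2,915.29; + 6 × €9.30 standing = €2,971.09
Heat pump: 72,700,000 BTU / 3412 = 21,310 kWh heat; / 3.18 = 6,700 kWh in → × €0.337 = €2,258.02; + 6 × €11.83 standing = €2,329.00
Difference = |€2,971.09 − €2,329.00| = €642.09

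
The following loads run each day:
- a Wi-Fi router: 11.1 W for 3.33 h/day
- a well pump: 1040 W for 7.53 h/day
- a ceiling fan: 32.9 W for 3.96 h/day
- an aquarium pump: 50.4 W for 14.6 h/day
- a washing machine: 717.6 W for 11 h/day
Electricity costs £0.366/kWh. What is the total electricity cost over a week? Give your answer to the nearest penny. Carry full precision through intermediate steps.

£42.60

Wi-Fi router: 11.1 W × 3.33 h × 7 d = 259 Wh = 0.2587 kWh
well pump: 1040 W × 7.53 h × 7 d = 54,818 Wh = 54.82 kWh
ceiling fan: 32.9 W × 3.96 h × 7 d = 912 Wh = 0.912 kWh
aquarium pump: 50.4 W × 14.6 h × 7 d = 5,151 Wh = 5.151 kWh
washing machine: 717.6 W × 11 h × 7 d = 55,255 Wh = 55.26 kWh
Total energy = 0.2587 + 54.82 + 0.912 + 5.151 + 55.26 = 116.4 kWh
Cost = 116.4 kWh × £0.366 = £42.60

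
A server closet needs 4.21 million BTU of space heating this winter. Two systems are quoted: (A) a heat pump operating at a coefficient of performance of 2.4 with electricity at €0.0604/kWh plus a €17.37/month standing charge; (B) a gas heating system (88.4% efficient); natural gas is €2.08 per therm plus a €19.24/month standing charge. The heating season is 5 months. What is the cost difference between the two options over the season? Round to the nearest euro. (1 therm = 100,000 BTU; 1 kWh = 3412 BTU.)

€77

Heat load = 4.21 × 10⁶ BTU = 4,210,000 BTU
Gas: input = 4,210,000 / 0.884 = 4,762,443 BTU = 47.62 therm → 47.62 × €2.08 = €99.06; + 5 × €19.24 standing = €195.26
Heat pump: 4,210,000 BTU / 3412 = 1,234 kWh heat; / 2.4 = 514.1 kWh in → × €0.0604 = €31.05; + 5 × €17.37 standing = €117.90
Difference = |€195.26 − €117.90| = €77.36 ≈ €77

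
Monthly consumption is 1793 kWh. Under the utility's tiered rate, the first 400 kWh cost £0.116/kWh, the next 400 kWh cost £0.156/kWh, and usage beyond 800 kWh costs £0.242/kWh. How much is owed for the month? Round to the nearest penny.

£349.11

First 400 kWh × £0.116 = £46.40
Next 400 kWh × £0.156 = £62.40
Remaining 993 kWh × £0.242 = £240.31
Total = £349.11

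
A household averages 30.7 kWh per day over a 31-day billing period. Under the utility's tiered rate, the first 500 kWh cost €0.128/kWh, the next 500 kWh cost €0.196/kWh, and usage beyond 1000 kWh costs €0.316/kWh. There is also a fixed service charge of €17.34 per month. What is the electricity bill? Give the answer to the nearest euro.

Usage = 30.7 kWh/day × 31 days = 951.7 kWh
First 500 kWh × €0.128 = €64.00
Next 451.7 kWh × €0.196 = €88.53
Remaining tier: 0 kWh (not reached)
Energy charge = €152.53; + service €17.34 = €169.87 ≈ €170

€170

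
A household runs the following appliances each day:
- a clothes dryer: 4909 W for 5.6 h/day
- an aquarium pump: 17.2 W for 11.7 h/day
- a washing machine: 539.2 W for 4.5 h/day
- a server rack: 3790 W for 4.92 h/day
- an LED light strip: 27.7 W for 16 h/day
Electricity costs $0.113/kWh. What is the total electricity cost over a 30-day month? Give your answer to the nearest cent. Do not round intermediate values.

$166.82

clothes dryer: 4909 W × 5.6 h × 30 d = 824,712 Wh = 824.7 kWh
aquarium pump: 17.2 W × 11.7 h × 30 d = 6,037 Wh = 6.037 kWh
washing machine: 539.2 W × 4.5 h × 30 d = 72,792 Wh = 72.79 kWh
server rack: 3790 W × 4.92 h × 30 d = 559,404 Wh = 559.4 kWh
LED light strip: 27.7 W × 16 h × 30 d = 13,296 Wh = 13.3 kWh
Total energy = 824.7 + 6.037 + 72.79 + 559.4 + 13.3 = 1,476 kWh
Cost = 1,476 kWh × $0.113 = $166.82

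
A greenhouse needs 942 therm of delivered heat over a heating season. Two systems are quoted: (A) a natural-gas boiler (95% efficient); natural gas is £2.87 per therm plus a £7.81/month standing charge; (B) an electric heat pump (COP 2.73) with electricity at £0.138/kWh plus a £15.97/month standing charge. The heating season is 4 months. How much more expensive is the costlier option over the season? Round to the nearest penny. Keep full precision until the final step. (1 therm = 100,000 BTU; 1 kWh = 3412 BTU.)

£1417.60

Heat load = 942 therm × 100,000 = 94,200,000 BTU
Gas: input = 94,200,000 / 0.95 = 99,157,895 BTU = 991.6 therm → 991.6 × £2.87 = £2,845.83; + 4 × £7.81 standing = £2,877.07
Heat pump: 94,200,000 BTU / 3412 = 27,610 kWh heat; / 2.73 = 10,110 kWh in → × £0.138 = £1,395.59; + 4 × £15.97 standing = £1,459.47
Difference = |£2,877.07 − £1,459.47| = £1,417.60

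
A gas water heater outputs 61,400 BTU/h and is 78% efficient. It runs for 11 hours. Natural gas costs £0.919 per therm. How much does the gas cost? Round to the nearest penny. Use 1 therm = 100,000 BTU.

£7.96

Heat delivered = 61,400 BTU/h × 11 h = 675,400 BTU
Gas input = 675,400 / 0.78 = 865,897 BTU
= 865,897 / 100,000 = 8.659 therm
Cost = 8.659 × £0.919/therm = £7.96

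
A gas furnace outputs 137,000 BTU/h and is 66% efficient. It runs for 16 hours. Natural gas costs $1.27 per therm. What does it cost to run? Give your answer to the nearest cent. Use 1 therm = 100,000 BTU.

$42.18

Heat delivered = 137,000 BTU/h × 16 h = 2,192,000 BTU
Gas input = 2,192,000 / 0.66 = 3,321,212 BTU
= 3,321,212 / 100,000 = 33.21 therm
Cost = 33.21 × $1.27/therm = $42.18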